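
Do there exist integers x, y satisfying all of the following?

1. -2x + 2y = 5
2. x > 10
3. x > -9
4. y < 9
No

Even the single constraint (-2x + 2y = 5) is infeasible over the integers.

  - -2x + 2y = 5: every term on the left is divisible by 2, so the LHS ≡ 0 (mod 2), but the RHS 5 is not — no integer solution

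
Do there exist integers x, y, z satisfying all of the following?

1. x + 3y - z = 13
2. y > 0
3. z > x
Yes

Take x = -2, y = 5, z = 0. Substituting into each constraint:
  (1) (-2) + 3(5) + 0 = 13 ✓
  (2) 5 > 0 ✓
  (3) 0 > -2 ✓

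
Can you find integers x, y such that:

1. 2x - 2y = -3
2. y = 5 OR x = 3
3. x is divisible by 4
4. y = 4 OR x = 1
No

Even the single constraint (2x - 2y = -3) is infeasible over the integers.

  - 2x - 2y = -3: every term on the left is divisible by 2, so the LHS ≡ 0 (mod 2), but the RHS -3 is not — no integer solution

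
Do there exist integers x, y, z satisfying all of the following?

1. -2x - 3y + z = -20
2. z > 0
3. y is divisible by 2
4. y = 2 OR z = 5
Yes

Take x = 8, y = 2, z = 2. Substituting into each constraint:
  (1) -2(8) - 3(2) + 2 = -20 ✓
  (2) 2 > 0 ✓
  (3) 2 = 2 × 1, remainder 0 ✓
  (4) y = 2, target 2 ✓ (first branch holds)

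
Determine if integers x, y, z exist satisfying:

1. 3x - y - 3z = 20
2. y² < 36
Yes

Take x = 0, y = 1, z = -7. Substituting into each constraint:
  (1) 3(0) + (-1) - 3(-7) = 20 ✓
  (2) y² = (1)² = 1, and 1 < 36 ✓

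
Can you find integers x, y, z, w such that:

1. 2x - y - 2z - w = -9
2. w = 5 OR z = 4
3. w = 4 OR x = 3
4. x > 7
Yes

Take x = 8, y = 13, z = 4, w = 4. Substituting into each constraint:
  (1) 2(8) + (-13) - 2(4) + (-4) = -9 ✓
  (2) z = 4, target 4 ✓ (second branch holds)
  (3) w = 4, target 4 ✓ (first branch holds)
  (4) 8 > 7 ✓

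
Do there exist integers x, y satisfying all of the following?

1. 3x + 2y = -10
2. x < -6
Yes

Take x = -8, y = 7. Substituting into each constraint:
  (1) 3(-8) + 2(7) = -10 ✓
  (2) -8 < -6 ✓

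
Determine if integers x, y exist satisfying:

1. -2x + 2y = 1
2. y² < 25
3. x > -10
No

Even the single constraint (-2x + 2y = 1) is infeasible over the integers.

  - -2x + 2y = 1: every term on the left is divisible by 2, so the LHS ≡ 0 (mod 2), but the RHS 1 is not — no integer solution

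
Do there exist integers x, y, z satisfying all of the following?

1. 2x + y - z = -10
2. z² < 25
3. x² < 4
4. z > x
Yes

Take x = -1, y = -8, z = 0. Substituting into each constraint:
  (1) 2(-1) + (-8) + 0 = -10 ✓
  (2) z² = (0)² = 0, and 0 < 25 ✓
  (3) x² = (-1)² = 1, and 1 < 4 ✓
  (4) 0 > -1 ✓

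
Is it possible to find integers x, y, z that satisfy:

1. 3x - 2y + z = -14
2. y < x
Yes

Take x = 0, y = -1, z = -16. Substituting into each constraint:
  (1) 3(0) - 2(-1) + (-16) = -14 ✓
  (2) -1 < 0 ✓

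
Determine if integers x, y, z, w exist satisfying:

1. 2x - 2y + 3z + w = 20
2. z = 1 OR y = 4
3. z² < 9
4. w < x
Yes

Take x = 11, y = 4, z = -1, w = 9. Substituting into each constraint:
  (1) 2(11) - 2(4) + 3(-1) + 9 = 20 ✓
  (2) y = 4, target 4 ✓ (second branch holds)
  (3) z² = (-1)² = 1, and 1 < 9 ✓
  (4) 9 < 11 ✓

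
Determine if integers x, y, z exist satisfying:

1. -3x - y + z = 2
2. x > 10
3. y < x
Yes

Take x = 11, y = 0, z = 35. Substituting into each constraint:
  (1) -3(11) + 0 + 35 = 2 ✓
  (2) 11 > 10 ✓
  (3) 0 < 11 ✓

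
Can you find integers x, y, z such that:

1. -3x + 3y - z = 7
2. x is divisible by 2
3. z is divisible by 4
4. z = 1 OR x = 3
No

A contradictory subset is {x is divisible by 2, z is divisible by 4, z = 1 OR x = 3}. No integer assignment can satisfy these jointly:

  - x is divisible by 2: restricts x to multiples of 2
  - z is divisible by 4: restricts z to multiples of 4
  - z = 1 OR x = 3: forces a choice: either z = 1 or x = 3

Split on the disjunction (z = 1 OR x = 3):
  • If z = 1: this contradicts the divisibility constraint — 1 is not a multiple of 4.
  • If x = 3: this contradicts the divisibility constraint — 3 is not a multiple of 2.
Both branches are infeasible, so the system has no integer solution.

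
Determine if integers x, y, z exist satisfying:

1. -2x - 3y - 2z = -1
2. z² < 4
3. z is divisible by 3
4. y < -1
Yes

Take x = 5, y = -3, z = 0. Substituting into each constraint:
  (1) -2(5) - 3(-3) - 2(0) = -1 ✓
  (2) z² = (0)² = 0, and 0 < 4 ✓
  (3) 0 = 3 × 0, remainder 0 ✓
  (4) -3 < -1 ✓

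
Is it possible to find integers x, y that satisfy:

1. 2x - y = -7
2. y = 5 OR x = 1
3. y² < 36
Yes

Take x = -1, y = 5. Substituting into each constraint:
  (1) 2(-1) + (-5) = -7 ✓
  (2) y = 5, target 5 ✓ (first branch holds)
  (3) y² = (5)² = 25, and 25 < 36 ✓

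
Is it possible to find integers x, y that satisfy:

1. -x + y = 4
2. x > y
No

The full constraint system is jointly infeasible over the integers. Each constraint and what it forces:

  - -x + y = 4: is a linear equation tying the variables together
  - x > y: bounds one variable relative to another variable

From the equation, x − y = -4, i.e. x − y = -4; but x > y requires x − y ≥ 1. Contradiction.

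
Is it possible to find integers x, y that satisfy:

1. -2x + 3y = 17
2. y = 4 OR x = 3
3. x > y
No

The full constraint system is jointly infeasible over the integers. Each constraint and what it forces:

  - -2x + 3y = 17: is a linear equation tying the variables together
  - y = 4 OR x = 3: forces a choice: either y = 4 or x = 3
  - x > y: bounds one variable relative to another variable

Split on the disjunction (y = 4 OR x = 3):
  • If y = 4: with y = 4, every remaining term of the linear equation is divisible by 2, so the left side is ≡ 0 (mod 2); but the right side 5 ≡ 1 (mod 2). No integers can satisfy it.
  • If x = 3: with x = 3, every remaining term of the linear equation is divisible by 3, so the left side is ≡ 0 (mod 3); but the right side 23 ≡ 2 (mod 3). No integers can satisfy it.
Both branches are infeasible, so the system has no integer solution.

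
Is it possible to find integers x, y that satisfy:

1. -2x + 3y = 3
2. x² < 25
Yes

Take x = 0, y = 1. Substituting into each constraint:
  (1) -2(0) + 3(1) = 3 ✓
  (2) x² = (0)² = 0, and 0 < 25 ✓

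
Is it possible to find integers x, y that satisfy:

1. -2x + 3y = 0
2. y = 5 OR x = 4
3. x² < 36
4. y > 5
No

A contradictory subset is {-2x + 3y = 0, y = 5 OR x = 4, y > 5}. No integer assignment can satisfy these jointly:

  - -2x + 3y = 0: is a linear equation tying the variables together
  - y = 5 OR x = 4: forces a choice: either y = 5 or x = 4
  - y > 5: bounds one variable relative to a constant

Split on the disjunction (y = 5 OR x = 4):
  • If y = 5: this contradicts the bound y ≥ 6.
  • If x = 4: with x = 4, every remaining term of the linear equation is divisible by 3, so the left side is ≡ 0 (mod 3); but the right side 8 ≡ 2 (mod 3). No integers can satisfy it.
Both branches are infeasible, so the system has no integer solution.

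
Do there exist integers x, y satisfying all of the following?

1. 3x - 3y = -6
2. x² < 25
Yes

Take x = 0, y = 2. Substituting into each constraint:
  (1) 3(0) - 3(2) = -6 ✓
  (2) x² = (0)² = 0, and 0 < 25 ✓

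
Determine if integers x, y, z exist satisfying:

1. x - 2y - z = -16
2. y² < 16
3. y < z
Yes

Take x = -15, y = 0, z = 1. Substituting into each constraint:
  (1) (-15) - 2(0) + (-1) = -16 ✓
  (2) y² = (0)² = 0, and 0 < 16 ✓
  (3) 0 < 1 ✓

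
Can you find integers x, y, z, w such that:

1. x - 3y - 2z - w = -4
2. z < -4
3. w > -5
Yes

Take x = -14, y = 0, z = -5, w = 0. Substituting into each constraint:
  (1) (-14) - 3(0) - 2(-5) + 0 = -4 ✓
  (2) -5 < -4 ✓
  (3) 0 > -5 ✓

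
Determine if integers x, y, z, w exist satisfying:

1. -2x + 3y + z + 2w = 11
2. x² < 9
Yes

Take x = 0, y = 1, z = 0, w = 4. Substituting into each constraint:
  (1) -2(0) + 3(1) + 0 + 2(4) = 11 ✓
  (2) x² = (0)² = 0, and 0 < 9 ✓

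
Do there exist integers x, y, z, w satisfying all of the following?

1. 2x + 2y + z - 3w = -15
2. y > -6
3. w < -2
Yes

Take x = 0, y = -5, z = -14, w = -3. Substituting into each constraint:
  (1) 2(0) + 2(-5) + (-14) - 3(-3) = -15 ✓
  (2) -5 > -6 ✓
  (3) -3 < -2 ✓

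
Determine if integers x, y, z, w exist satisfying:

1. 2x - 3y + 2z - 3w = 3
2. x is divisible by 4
Yes

Take x = 0, y = 0, z = 0, w = -1. Substituting into each constraint:
  (1) 2(0) - 3(0) + 2(0) - 3(-1) = 3 ✓
  (2) 0 = 4 × 0, remainder 0 ✓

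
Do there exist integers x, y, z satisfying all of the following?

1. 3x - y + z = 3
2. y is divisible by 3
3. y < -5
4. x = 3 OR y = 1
Yes

Take x = 3, y = -6, z = -12. Substituting into each constraint:
  (1) 3(3) + 6 + (-12) = 3 ✓
  (2) -6 = 3 × -2, remainder 0 ✓
  (3) -6 < -5 ✓
  (4) x = 3, target 3 ✓ (first branch holds)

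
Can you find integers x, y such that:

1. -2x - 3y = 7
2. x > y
Yes

Take x = 1, y = -3. Substituting into each constraint:
  (1) -2(1) - 3(-3) = 7 ✓
  (2) 1 > -3 ✓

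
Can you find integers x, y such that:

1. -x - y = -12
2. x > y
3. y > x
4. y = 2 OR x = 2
No

A contradictory subset is {x > y, y > x}. No integer assignment can satisfy these jointly:

  - x > y: bounds one variable relative to another variable
  - y > x: bounds one variable relative to another variable

Direct contradiction: x > y and y > x cannot both hold.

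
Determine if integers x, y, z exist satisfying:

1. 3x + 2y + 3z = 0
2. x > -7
Yes

Take x = 0, y = 0, z = 0. Substituting into each constraint:
  (1) 3(0) + 2(0) + 3(0) = 0 ✓
  (2) 0 > -7 ✓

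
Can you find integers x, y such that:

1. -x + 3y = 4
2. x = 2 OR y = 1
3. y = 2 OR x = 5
Yes

Take x = 2, y = 2. Substituting into each constraint:
  (1) (-2) + 3(2) = 4 ✓
  (2) x = 2, target 2 ✓ (first branch holds)
  (3) y = 2, target 2 ✓ (first branch holds)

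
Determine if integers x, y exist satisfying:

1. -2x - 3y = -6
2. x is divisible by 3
Yes

Take x = 0, y = 2. Substituting into each constraint:
  (1) -2(0) - 3(2) = -6 ✓
  (2) 0 = 3 × 0, remainder 0 ✓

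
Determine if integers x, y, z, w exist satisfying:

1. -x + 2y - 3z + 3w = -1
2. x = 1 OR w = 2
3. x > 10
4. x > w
Yes

Take x = 11, y = 2, z = 0, w = 2. Substituting into each constraint:
  (1) (-11) + 2(2) - 3(0) + 3(2) = -1 ✓
  (2) w = 2, target 2 ✓ (second branch holds)
  (3) 11 > 10 ✓
  (4) 11 > 2 ✓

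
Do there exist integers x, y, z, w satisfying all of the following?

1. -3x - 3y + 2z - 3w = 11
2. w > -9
Yes

Take x = 0, y = -3, z = 1, w = 0. Substituting into each constraint:
  (1) -3(0) - 3(-3) + 2(1) - 3(0) = 11 ✓
  (2) 0 > -9 ✓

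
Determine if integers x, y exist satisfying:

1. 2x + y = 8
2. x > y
Yes

Take x = 3, y = 2. Substituting into each constraint:
  (1) 2(3) + 2 = 8 ✓
  (2) 3 > 2 ✓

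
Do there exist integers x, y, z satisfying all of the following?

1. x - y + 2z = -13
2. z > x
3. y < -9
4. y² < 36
No

A contradictory subset is {y < -9, y² < 36}. No integer assignment can satisfy these jointly:

  - y < -9: bounds one variable relative to a constant
  - y² < 36: restricts y to |y| ≤ 5

Direct contradiction: the bounds on y require y ≥ -5 and y ≤ -10 simultaneously, which is empty.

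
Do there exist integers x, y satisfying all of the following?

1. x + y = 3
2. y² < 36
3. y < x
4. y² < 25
Yes

Take x = 2, y = 1. Substituting into each constraint:
  (1) 2 + 1 = 3 ✓
  (2) y² = (1)² = 1, and 1 < 36 ✓
  (3) 1 < 2 ✓
  (4) y² = (1)² = 1, and 1 < 25 ✓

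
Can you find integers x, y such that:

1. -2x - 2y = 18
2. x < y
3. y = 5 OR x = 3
Yes

Take x = -14, y = 5. Substituting into each constraint:
  (1) -2(-14) - 2(5) = 18 ✓
  (2) -14 < 5 ✓
  (3) y = 5, target 5 ✓ (first branch holds)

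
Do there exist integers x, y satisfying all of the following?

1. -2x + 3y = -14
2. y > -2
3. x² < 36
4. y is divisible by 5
No

A contradictory subset is {-2x + 3y = -14, y > -2, x² < 36}. No integer assignment can satisfy these jointly:

  - -2x + 3y = -14: is a linear equation tying the variables together
  - y > -2: bounds one variable relative to a constant
  - x² < 36: restricts x to |x| ≤ 5

Range argument: with x ∈ [-5, 5], y ∈ [-1, ∞], the left side of the equation is at least -13, but the right side is -14 < -13. No integer solution exists.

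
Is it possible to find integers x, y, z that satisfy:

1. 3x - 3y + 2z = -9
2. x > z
Yes

Take x = 1, y = 4, z = 0. Substituting into each constraint:
  (1) 3(1) - 3(4) + 2(0) = -9 ✓
  (2) 1 > 0 ✓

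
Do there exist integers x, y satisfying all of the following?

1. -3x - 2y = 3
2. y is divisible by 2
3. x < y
Yes

Take x = -1, y = 0. Substituting into each constraint:
  (1) -3(-1) - 2(0) = 3 ✓
  (2) 0 = 2 × 0, remainder 0 ✓
  (3) -1 < 0 ✓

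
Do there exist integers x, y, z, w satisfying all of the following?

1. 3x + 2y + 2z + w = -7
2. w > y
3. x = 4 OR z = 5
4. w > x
Yes

Take x = -5, y = -1, z = 5, w = 0. Substituting into each constraint:
  (1) 3(-5) + 2(-1) + 2(5) + 0 = -7 ✓
  (2) 0 > -1 ✓
  (3) z = 5, target 5 ✓ (second branch holds)
  (4) 0 > -5 ✓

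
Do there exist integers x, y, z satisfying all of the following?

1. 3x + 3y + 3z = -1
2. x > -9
No

Even the single constraint (3x + 3y + 3z = -1) is infeasible over the integers.

  - 3x + 3y + 3z = -1: every term on the left is divisible by 3, so the LHS ≡ 0 (mod 3), but the RHS -1 is not — no integer solution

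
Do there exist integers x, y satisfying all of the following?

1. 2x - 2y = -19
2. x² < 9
No

Even the single constraint (2x - 2y = -19) is infeasible over the integers.

  - 2x - 2y = -19: every term on the left is divisible by 2, so the LHS ≡ 0 (mod 2), but the RHS -19 is not — no integer solution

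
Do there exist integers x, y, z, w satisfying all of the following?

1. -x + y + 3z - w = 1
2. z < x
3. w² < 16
Yes

Take x = 1, y = 2, z = 0, w = 0. Substituting into each constraint:
  (1) (-1) + 2 + 3(0) + 0 = 1 ✓
  (2) 0 < 1 ✓
  (3) w² = (0)² = 0, and 0 < 16 ✓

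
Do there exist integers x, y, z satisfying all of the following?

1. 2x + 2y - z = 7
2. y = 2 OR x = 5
Yes

Take x = 2, y = 2, z = 1. Substituting into each constraint:
  (1) 2(2) + 2(2) + (-1) = 7 ✓
  (2) y = 2, target 2 ✓ (first branch holds)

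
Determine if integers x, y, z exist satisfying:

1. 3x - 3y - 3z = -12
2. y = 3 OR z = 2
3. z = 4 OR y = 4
Yes

Take x = 3, y = 3, z = 4. Substituting into each constraint:
  (1) 3(3) - 3(3) - 3(4) = -12 ✓
  (2) y = 3, target 3 ✓ (first branch holds)
  (3) z = 4, target 4 ✓ (first branch holds)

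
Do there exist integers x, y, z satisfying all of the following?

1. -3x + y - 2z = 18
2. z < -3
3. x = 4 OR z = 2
Yes

Take x = 4, y = 22, z = -4. Substituting into each constraint:
  (1) -3(4) + 22 - 2(-4) = 18 ✓
  (2) -4 < -3 ✓
  (3) x = 4, target 4 ✓ (first branch holds)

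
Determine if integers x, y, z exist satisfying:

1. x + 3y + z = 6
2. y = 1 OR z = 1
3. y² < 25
Yes

Take x = 5, y = 0, z = 1. Substituting into each constraint:
  (1) 5 + 3(0) + 1 = 6 ✓
  (2) z = 1, target 1 ✓ (second branch holds)
  (3) y² = (0)² = 0, and 0 < 25 ✓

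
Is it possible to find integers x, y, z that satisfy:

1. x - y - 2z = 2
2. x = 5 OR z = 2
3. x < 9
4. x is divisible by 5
Yes

Take x = 5, y = 3, z = 0. Substituting into each constraint:
  (1) 5 + (-3) - 2(0) = 2 ✓
  (2) x = 5, target 5 ✓ (first branch holds)
  (3) 5 < 9 ✓
  (4) 5 = 5 × 1, remainder 0 ✓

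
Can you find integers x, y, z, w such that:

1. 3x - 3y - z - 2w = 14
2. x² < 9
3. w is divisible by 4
Yes

Take x = 0, y = 0, z = -14, w = 0. Substituting into each constraint:
  (1) 3(0) - 3(0) + 14 - 2(0) = 14 ✓
  (2) x² = (0)² = 0, and 0 < 9 ✓
  (3) 0 = 4 × 0, remainder 0 ✓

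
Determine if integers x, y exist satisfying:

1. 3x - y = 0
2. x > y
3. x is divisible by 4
Yes

Take x = -4, y = -12. Substituting into each constraint:
  (1) 3(-4) + 12 = 0 ✓
  (2) -4 > -12 ✓
  (3) -4 = 4 × -1, remainder 0 ✓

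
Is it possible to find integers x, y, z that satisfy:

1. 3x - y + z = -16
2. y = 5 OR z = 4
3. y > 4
Yes

Take x = -5, y = 5, z = 4. Substituting into each constraint:
  (1) 3(-5) + (-5) + 4 = -16 ✓
  (2) y = 5, target 5 ✓ (first branch holds)
  (3) 5 > 4 ✓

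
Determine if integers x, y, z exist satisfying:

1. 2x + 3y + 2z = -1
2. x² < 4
Yes

Take x = 0, y = 1, z = -2. Substituting into each constraint:
  (1) 2(0) + 3(1) + 2(-2) = -1 ✓
  (2) x² = (0)² = 0, and 0 < 4 ✓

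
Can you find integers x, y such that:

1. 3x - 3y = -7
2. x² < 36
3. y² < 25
No

Even the single constraint (3x - 3y = -7) is infeasible over the integers.

  - 3x - 3y = -7: every term on the left is divisible by 3, so the LHS ≡ 0 (mod 3), but the RHS -7 is not — no integer solution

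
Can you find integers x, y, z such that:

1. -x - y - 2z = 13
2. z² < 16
Yes

Take x = -13, y = 0, z = 0. Substituting into each constraint:
  (1) 13 + 0 - 2(0) = 13 ✓
  (2) z² = (0)² = 0, and 0 < 16 ✓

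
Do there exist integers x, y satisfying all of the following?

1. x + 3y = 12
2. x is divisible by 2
Yes

Take x = 0, y = 4. Substituting into each constraint:
  (1) 0 + 3(4) = 12 ✓
  (2) 0 = 2 × 0, remainder 0 ✓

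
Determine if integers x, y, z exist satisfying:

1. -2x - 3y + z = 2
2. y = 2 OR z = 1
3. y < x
Yes

Take x = 3, y = 2, z = 14. Substituting into each constraint:
  (1) -2(3) - 3(2) + 14 = 2 ✓
  (2) y = 2, target 2 ✓ (first branch holds)
  (3) 2 < 3 ✓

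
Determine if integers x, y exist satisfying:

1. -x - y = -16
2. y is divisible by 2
Yes

Take x = 16, y = 0. Substituting into each constraint:
  (1) (-16) + 0 = -16 ✓
  (2) 0 = 2 × 0, remainder 0 ✓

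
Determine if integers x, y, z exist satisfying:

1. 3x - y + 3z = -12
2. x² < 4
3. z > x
Yes

Take x = -1, y = 9, z = 0. Substituting into each constraint:
  (1) 3(-1) + (-9) + 3(0) = -12 ✓
  (2) x² = (-1)² = 1, and 1 < 4 ✓
  (3) 0 > -1 ✓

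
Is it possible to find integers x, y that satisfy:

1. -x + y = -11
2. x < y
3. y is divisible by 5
No

A contradictory subset is {-x + y = -11, x < y}. No integer assignment can satisfy these jointly:

  - -x + y = -11: is a linear equation tying the variables together
  - x < y: bounds one variable relative to another variable

From the equation, x − y = 11, i.e. y − x = -11; but y > x requires y − x ≥ 1. Contradiction.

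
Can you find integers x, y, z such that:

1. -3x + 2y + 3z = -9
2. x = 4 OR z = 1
Yes

Take x = 4, y = 0, z = 1. Substituting into each constraint:
  (1) -3(4) + 2(0) + 3(1) = -9 ✓
  (2) x = 4, target 4 ✓ (first branch holds)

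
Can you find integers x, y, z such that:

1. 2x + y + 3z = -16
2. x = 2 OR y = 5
Yes

Take x = -12, y = 5, z = 1. Substituting into each constraint:
  (1) 2(-12) + 5 + 3(1) = -16 ✓
  (2) y = 5, target 5 ✓ (second branch holds)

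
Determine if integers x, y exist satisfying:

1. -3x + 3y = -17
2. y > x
No

Even the single constraint (-3x + 3y = -17) is infeasible over the integers.

  - -3x + 3y = -17: every term on the left is divisible by 3, so the LHS ≡ 0 (mod 3), but the RHS -17 is not — no integer solution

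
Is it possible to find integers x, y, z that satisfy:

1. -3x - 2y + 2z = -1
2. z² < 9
Yes

Take x = 1, y = -1, z = 0. Substituting into each constraint:
  (1) -3(1) - 2(-1) + 2(0) = -1 ✓
  (2) z² = (0)² = 0, and 0 < 9 ✓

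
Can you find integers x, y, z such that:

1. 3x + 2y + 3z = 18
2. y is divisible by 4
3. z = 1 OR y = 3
Yes

Take x = -3, y = 12, z = 1. Substituting into each constraint:
  (1) 3(-3) + 2(12) + 3(1) = 18 ✓
  (2) 12 = 4 × 3, remainder 0 ✓
  (3) z = 1, target 1 ✓ (first branch holds)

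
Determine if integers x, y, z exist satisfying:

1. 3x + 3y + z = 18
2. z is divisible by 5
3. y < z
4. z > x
Yes

Take x = 14, y = -13, z = 15. Substituting into each constraint:
  (1) 3(14) + 3(-13) + 15 = 18 ✓
  (2) 15 = 5 × 3, remainder 0 ✓
  (3) -13 < 15 ✓
  (4) 15 > 14 ✓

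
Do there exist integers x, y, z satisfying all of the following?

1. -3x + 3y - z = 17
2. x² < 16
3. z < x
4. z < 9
Yes

Take x = 2, y = 8, z = 1. Substituting into each constraint:
  (1) -3(2) + 3(8) + (-1) = 17 ✓
  (2) x² = (2)² = 4, and 4 < 16 ✓
  (3) 1 < 2 ✓
  (4) 1 < 9 ✓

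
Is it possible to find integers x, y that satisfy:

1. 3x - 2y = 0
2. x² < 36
Yes

Take x = 0, y = 0. Substituting into each constraint:
  (1) 3(0) - 2(0) = 0 ✓
  (2) x² = (0)² = 0, and 0 < 36 ✓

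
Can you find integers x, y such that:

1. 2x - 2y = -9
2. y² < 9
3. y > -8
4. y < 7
No

Even the single constraint (2x - 2y = -9) is infeasible over the integers.

  - 2x - 2y = -9: every term on the left is divisible by 2, so the LHS ≡ 0 (mod 2), but the RHS -9 is not — no integer solution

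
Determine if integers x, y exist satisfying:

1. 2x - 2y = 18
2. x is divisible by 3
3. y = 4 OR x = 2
No

The full constraint system is jointly infeasible over the integers. Each constraint and what it forces:

  - 2x - 2y = 18: is a linear equation tying the variables together
  - x is divisible by 3: restricts x to multiples of 3
  - y = 4 OR x = 2: forces a choice: either y = 4 or x = 2

Split on the disjunction (y = 4 OR x = 2):
  • If y = 4: with y = 4, writing x = 3x', every remaining term of the linear equation is divisible by 6, so the left side is ≡ 0 (mod 6); but the right side 26 ≡ 2 (mod 6). No integers can satisfy it.
  • If x = 2: this contradicts the divisibility constraint — 2 is not a multiple of 3.
Both branches are infeasible, so the system has no integer solution.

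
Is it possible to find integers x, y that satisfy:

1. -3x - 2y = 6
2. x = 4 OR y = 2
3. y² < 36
No

The full constraint system is jointly infeasible over the integers. Each constraint and what it forces:

  - -3x - 2y = 6: is a linear equation tying the variables together
  - x = 4 OR y = 2: forces a choice: either x = 4 or y = 2
  - y² < 36: restricts y to |y| ≤ 5

Split on the disjunction (x = 4 OR y = 2):
  • If x = 4: the equation forces y = -9, but y² < 36 requires |y| ≤ 5.
  • If y = 2: with y = 2, every remaining term of the linear equation is divisible by 3, so the left side is ≡ 0 (mod 3); but the right side 10 ≡ 1 (mod 3). No integers can satisfy it.
Both branches are infeasible, so the system has no integer solution.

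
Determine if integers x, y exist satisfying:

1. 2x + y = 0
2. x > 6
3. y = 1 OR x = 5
No

The full constraint system is jointly infeasible over the integers. Each constraint and what it forces:

  - 2x + y = 0: is a linear equation tying the variables together
  - x > 6: bounds one variable relative to a constant
  - y = 1 OR x = 5: forces a choice: either y = 1 or x = 5

Split on the disjunction (y = 1 OR x = 5):
  • If y = 1: with y = 1, every remaining term of the linear equation is divisible by 2, so the left side is ≡ 0 (mod 2); but the right side -1 ≡ 1 (mod 2). No integers can satisfy it.
  • If x = 5: this contradicts the bound x ≥ 7.
Both branches are infeasible, so the system has no integer solution.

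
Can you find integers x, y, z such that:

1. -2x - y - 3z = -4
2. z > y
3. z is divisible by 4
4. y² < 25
Yes

Take x = 3, y = -2, z = 0. Substituting into each constraint:
  (1) -2(3) + 2 - 3(0) = -4 ✓
  (2) 0 > -2 ✓
  (3) 0 = 4 × 0, remainder 0 ✓
  (4) y² = (-2)² = 4, and 4 < 25 ✓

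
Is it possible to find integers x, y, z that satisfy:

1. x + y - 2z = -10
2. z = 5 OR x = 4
Yes

Take x = 0, y = 0, z = 5. Substituting into each constraint:
  (1) 0 + 0 - 2(5) = -10 ✓
  (2) z = 5, target 5 ✓ (first branch holds)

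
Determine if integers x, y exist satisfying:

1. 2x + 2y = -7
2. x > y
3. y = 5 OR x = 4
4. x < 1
No

Even the single constraint (2x + 2y = -7) is infeasible over the integers.

  - 2x + 2y = -7: every term on the left is divisible by 2, so the LHS ≡ 0 (mod 2), but the RHS -7 is not — no integer solution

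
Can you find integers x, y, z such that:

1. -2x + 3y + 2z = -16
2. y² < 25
Yes

Take x = 0, y = 0, z = -8. Substituting into each constraint:
  (1) -2(0) + 3(0) + 2(-8) = -16 ✓
  (2) y² = (0)² = 0, and 0 < 25 ✓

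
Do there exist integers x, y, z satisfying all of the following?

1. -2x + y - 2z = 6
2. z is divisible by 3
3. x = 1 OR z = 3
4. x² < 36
Yes

Take x = 1, y = 8, z = 0. Substituting into each constraint:
  (1) -2(1) + 8 - 2(0) = 6 ✓
  (2) 0 = 3 × 0, remainder 0 ✓
  (3) x = 1, target 1 ✓ (first branch holds)
  (4) x² = (1)² = 1, and 1 < 36 ✓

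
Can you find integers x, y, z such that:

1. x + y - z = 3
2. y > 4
Yes

Take x = 0, y = 5, z = 2. Substituting into each constraint:
  (1) 0 + 5 + (-2) = 3 ✓
  (2) 5 > 4 ✓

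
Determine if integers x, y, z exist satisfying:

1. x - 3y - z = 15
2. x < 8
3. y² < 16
Yes

Take x = 0, y = 0, z = -15. Substituting into each constraint:
  (1) 0 - 3(0) + 15 = 15 ✓
  (2) 0 < 8 ✓
  (3) y² = (0)² = 0, and 0 < 16 ✓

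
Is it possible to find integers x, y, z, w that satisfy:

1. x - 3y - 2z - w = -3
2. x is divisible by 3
Yes

Take x = 0, y = 1, z = 0, w = 0. Substituting into each constraint:
  (1) 0 - 3(1) - 2(0) + 0 = -3 ✓
  (2) 0 = 3 × 0, remainder 0 ✓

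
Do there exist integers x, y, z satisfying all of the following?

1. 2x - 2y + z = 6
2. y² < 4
Yes

Take x = 0, y = 0, z = 6. Substituting into each constraint:
  (1) 2(0) - 2(0) + 6 = 6 ✓
  (2) y² = (0)² = 0, and 0 < 4 ✓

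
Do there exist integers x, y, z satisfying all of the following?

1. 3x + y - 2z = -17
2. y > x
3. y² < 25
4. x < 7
Yes

Take x = 0, y = 1, z = 9. Substituting into each constraint:
  (1) 3(0) + 1 - 2(9) = -17 ✓
  (2) 1 > 0 ✓
  (3) y² = (1)² = 1, and 1 < 25 ✓
  (4) 0 < 7 ✓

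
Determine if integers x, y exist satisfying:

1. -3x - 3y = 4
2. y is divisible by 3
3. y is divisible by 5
No

Even the single constraint (-3x - 3y = 4) is infeasible over the integers.

  - -3x - 3y = 4: every term on the left is divisible by 3, so the LHS ≡ 0 (mod 3), but the RHS 4 is not — no integer solution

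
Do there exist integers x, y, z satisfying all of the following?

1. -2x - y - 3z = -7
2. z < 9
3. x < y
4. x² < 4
Yes

Take x = -1, y = 0, z = 3. Substituting into each constraint:
  (1) -2(-1) + 0 - 3(3) = -7 ✓
  (2) 3 < 9 ✓
  (3) -1 < 0 ✓
  (4) x² = (-1)² = 1, and 1 < 4 ✓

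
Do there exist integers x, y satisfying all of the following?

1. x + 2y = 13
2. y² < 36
Yes

Take x = 13, y = 0. Substituting into each constraint:
  (1) 13 + 2(0) = 13 ✓
  (2) y² = (0)² = 0, and 0 < 36 ✓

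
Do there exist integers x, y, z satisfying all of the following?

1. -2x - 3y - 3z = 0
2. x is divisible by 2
Yes

Take x = 0, y = 0, z = 0. Substituting into each constraint:
  (1) -2(0) - 3(0) - 3(0) = 0 ✓
  (2) 0 = 2 × 0, remainder 0 ✓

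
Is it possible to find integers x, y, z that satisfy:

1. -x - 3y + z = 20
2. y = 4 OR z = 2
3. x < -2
Yes

Take x = -33, y = 5, z = 2. Substituting into each constraint:
  (1) 33 - 3(5) + 2 = 20 ✓
  (2) z = 2, target 2 ✓ (second branch holds)
  (3) -33 < -2 ✓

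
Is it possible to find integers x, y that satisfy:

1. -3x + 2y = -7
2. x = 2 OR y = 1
Yes

Take x = 3, y = 1. Substituting into each constraint:
  (1) -3(3) + 2(1) = -7 ✓
  (2) y = 1, target 1 ✓ (second branch holds)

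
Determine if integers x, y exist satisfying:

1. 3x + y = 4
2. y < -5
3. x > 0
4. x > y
Yes

Take x = 4, y = -8. Substituting into each constraint:
  (1) 3(4) + (-8) = 4 ✓
  (2) -8 < -5 ✓
  (3) 4 > 0 ✓
  (4) 4 > -8 ✓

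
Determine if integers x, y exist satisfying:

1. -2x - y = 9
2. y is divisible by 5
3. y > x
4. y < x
No

A contradictory subset is {y > x, y < x}. No integer assignment can satisfy these jointly:

  - y > x: bounds one variable relative to another variable
  - y < x: bounds one variable relative to another variable

Direct contradiction: y > x and x > y cannot both hold.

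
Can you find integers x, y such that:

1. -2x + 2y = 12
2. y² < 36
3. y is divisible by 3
Yes

Take x = -6, y = 0. Substituting into each constraint:
  (1) -2(-6) + 2(0) = 12 ✓
  (2) y² = (0)² = 0, and 0 < 36 ✓
  (3) 0 = 3 × 0, remainder 0 ✓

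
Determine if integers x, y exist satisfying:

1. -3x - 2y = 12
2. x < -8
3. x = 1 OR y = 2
No

The full constraint system is jointly infeasible over the integers. Each constraint and what it forces:

  - -3x - 2y = 12: is a linear equation tying the variables together
  - x < -8: bounds one variable relative to a constant
  - x = 1 OR y = 2: forces a choice: either x = 1 or y = 2

Split on the disjunction (x = 1 OR y = 2):
  • If x = 1: this contradicts the bound x ≤ -9.
  • If y = 2: with y = 2, every remaining term of the linear equation is divisible by 3, so the left side is ≡ 0 (mod 3); but the right side 16 ≡ 1 (mod 3). No integers can satisfy it.
Both branches are infeasible, so the system has no integer solution.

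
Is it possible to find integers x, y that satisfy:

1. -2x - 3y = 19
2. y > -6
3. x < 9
Yes

Take x = -2, y = -5. Substituting into each constraint:
  (1) -2(-2) - 3(-5) = 19 ✓
  (2) -5 > -6 ✓
  (3) -2 < 9 ✓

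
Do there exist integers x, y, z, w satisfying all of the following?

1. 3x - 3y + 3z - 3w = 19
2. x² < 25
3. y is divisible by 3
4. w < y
No

Even the single constraint (3x - 3y + 3z - 3w = 19) is infeasible over the integers.

  - 3x - 3y + 3z - 3w = 19: every term on the left is divisible by 3, so the LHS ≡ 0 (mod 3), but the RHS 19 is not — no integer solution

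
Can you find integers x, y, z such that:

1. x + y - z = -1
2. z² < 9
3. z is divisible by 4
Yes

Take x = -1, y = 0, z = 0. Substituting into each constraint:
  (1) (-1) + 0 + 0 = -1 ✓
  (2) z² = (0)² = 0, and 0 < 9 ✓
  (3) 0 = 4 × 0, remainder 0 ✓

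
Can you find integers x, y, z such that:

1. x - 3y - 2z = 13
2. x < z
Yes

Take x = 0, y = -5, z = 1. Substituting into each constraint:
  (1) 0 - 3(-5) - 2(1) = 13 ✓
  (2) 0 < 1 ✓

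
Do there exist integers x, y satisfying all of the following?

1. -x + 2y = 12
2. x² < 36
Yes

Take x = 0, y = 6. Substituting into each constraint:
  (1) 0 + 2(6) = 12 ✓
  (2) x² = (0)² = 0, and 0 < 36 ✓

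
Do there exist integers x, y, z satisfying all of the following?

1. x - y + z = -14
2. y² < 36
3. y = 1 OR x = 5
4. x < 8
Yes

Take x = 0, y = 1, z = -13. Substituting into each constraint:
  (1) 0 + (-1) + (-13) = -14 ✓
  (2) y² = (1)² = 1, and 1 < 36 ✓
  (3) y = 1, target 1 ✓ (first branch holds)
  (4) 0 < 8 ✓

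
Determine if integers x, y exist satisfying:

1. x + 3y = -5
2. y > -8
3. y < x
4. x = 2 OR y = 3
No

A contradictory subset is {x + 3y = -5, y < x, x = 2 OR y = 3}. No integer assignment can satisfy these jointly:

  - x + 3y = -5: is a linear equation tying the variables together
  - y < x: bounds one variable relative to another variable
  - x = 2 OR y = 3: forces a choice: either x = 2 or y = 3

Split on the disjunction (x = 2 OR y = 3):
  • If x = 2: with x = 2, every remaining term of the linear equation is divisible by 3, so the left side is ≡ 0 (mod 3); but the right side -7 ≡ 2 (mod 3). No integers can satisfy it.
  • If y = 3: the equation forces x = -14, giving (y, x) = (3, -14), which violates x > y.
Both branches are infeasible, so the system has no integer solution.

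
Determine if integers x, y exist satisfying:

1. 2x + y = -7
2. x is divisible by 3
Yes

Take x = 0, y = -7. Substituting into each constraint:
  (1) 2(0) + (-7) = -7 ✓
  (2) 0 = 3 × 0, remainder 0 ✓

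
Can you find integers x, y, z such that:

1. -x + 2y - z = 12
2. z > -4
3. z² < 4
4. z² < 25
Yes

Take x = -12, y = 0, z = 0. Substituting into each constraint:
  (1) 12 + 2(0) + 0 = 12 ✓
  (2) 0 > -4 ✓
  (3) z² = (0)² = 0, and 0 < 4 ✓
  (4) z² = (0)² = 0, and 0 < 25 ✓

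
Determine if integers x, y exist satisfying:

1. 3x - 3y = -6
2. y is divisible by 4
Yes

Take x = -2, y = 0. Substituting into each constraint:
  (1) 3(-2) - 3(0) = -6 ✓
  (2) 0 = 4 × 0, remainder 0 ✓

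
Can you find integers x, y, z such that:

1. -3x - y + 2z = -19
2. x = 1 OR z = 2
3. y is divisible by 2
Yes

Take x = 1, y = 0, z = -8. Substituting into each constraint:
  (1) -3(1) + 0 + 2(-8) = -19 ✓
  (2) x = 1, target 1 ✓ (first branch holds)
  (3) 0 = 2 × 0, remainder 0 ✓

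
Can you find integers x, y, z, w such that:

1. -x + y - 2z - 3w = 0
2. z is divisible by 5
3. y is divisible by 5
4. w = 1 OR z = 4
Yes

Take x = -13, y = 0, z = 5, w = 1. Substituting into each constraint:
  (1) 13 + 0 - 2(5) - 3(1) = 0 ✓
  (2) 5 = 5 × 1, remainder 0 ✓
  (3) 0 = 5 × 0, remainder 0 ✓
  (4) w = 1, target 1 ✓ (first branch holds)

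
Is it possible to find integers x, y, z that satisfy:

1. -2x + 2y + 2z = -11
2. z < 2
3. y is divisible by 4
No

Even the single constraint (-2x + 2y + 2z = -11) is infeasible over the integers.

  - -2x + 2y + 2z = -11: every term on the left is divisible by 2, so the LHS ≡ 0 (mod 2), but the RHS -11 is not — no integer solution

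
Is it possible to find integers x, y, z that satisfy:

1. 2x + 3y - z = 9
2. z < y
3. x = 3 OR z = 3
Yes

Take x = 3, y = 1, z = 0. Substituting into each constraint:
  (1) 2(3) + 3(1) + 0 = 9 ✓
  (2) 0 < 1 ✓
  (3) x = 3, target 3 ✓ (first branch holds)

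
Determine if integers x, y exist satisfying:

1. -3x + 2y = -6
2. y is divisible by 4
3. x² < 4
No

The full constraint system is jointly infeasible over the integers. Each constraint and what it forces:

  - -3x + 2y = -6: is a linear equation tying the variables together
  - y is divisible by 4: restricts y to multiples of 4
  - x² < 4: restricts x to |x| ≤ 1

The bounds confine x to {-1, 0, 1}. For each value, substitute into the equation:
  • x = -1: the equation gives 2y = -9, so y would not be an integer.
  • x = 0: the equation forces y = -3, but 4 does not divide -3.
  • x = 1: the equation gives 2y = -3, so y would not be an integer.
Every case fails, so no integer solution exists.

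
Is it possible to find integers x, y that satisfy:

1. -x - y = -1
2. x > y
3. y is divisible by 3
Yes

Take x = 1, y = 0. Substituting into each constraint:
  (1) (-1) + 0 = -1 ✓
  (2) 1 > 0 ✓
  (3) 0 = 3 × 0, remainder 0 ✓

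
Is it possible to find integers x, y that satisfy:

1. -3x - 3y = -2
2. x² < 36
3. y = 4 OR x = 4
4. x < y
No

Even the single constraint (-3x - 3y = -2) is infeasible over the integers.

  - -3x - 3y = -2: every term on the left is divisible by 3, so the LHS ≡ 0 (mod 3), but the RHS -2 is not — no integer solution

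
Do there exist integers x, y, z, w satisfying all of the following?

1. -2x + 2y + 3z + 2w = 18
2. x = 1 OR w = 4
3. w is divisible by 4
Yes

Take x = 0, y = 5, z = 0, w = 4. Substituting into each constraint:
  (1) -2(0) + 2(5) + 3(0) + 2(4) = 18 ✓
  (2) w = 4, target 4 ✓ (second branch holds)
  (3) 4 = 4 × 1, remainder 0 ✓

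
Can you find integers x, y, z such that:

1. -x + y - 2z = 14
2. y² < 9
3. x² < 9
Yes

Take x = 0, y = 0, z = -7. Substituting into each constraint:
  (1) 0 + 0 - 2(-7) = 14 ✓
  (2) y² = (0)² = 0, and 0 < 9 ✓
  (3) x² = (0)² = 0, and 0 < 9 ✓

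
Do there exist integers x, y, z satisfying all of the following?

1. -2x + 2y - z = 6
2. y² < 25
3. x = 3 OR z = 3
Yes

Take x = 3, y = -1, z = -14. Substituting into each constraint:
  (1) -2(3) + 2(-1) + 14 = 6 ✓
  (2) y² = (-1)² = 1, and 1 < 25 ✓
  (3) x = 3, target 3 ✓ (first branch holds)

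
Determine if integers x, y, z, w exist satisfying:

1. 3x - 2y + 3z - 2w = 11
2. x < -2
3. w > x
Yes

Take x = -3, y = -10, z = 0, w = 0. Substituting into each constraint:
  (1) 3(-3) - 2(-10) + 3(0) - 2(0) = 11 ✓
  (2) -3 < -2 ✓
  (3) 0 > -3 ✓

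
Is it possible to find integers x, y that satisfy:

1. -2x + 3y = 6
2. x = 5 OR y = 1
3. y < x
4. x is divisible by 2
No

A contradictory subset is {-2x + 3y = 6, x = 5 OR y = 1, y < x}. No integer assignment can satisfy these jointly:

  - -2x + 3y = 6: is a linear equation tying the variables together
  - x = 5 OR y = 1: forces a choice: either x = 5 or y = 1
  - y < x: bounds one variable relative to another variable

Split on the disjunction (x = 5 OR y = 1):
  • If x = 5: with x = 5, every remaining term of the linear equation is divisible by 3, so the left side is ≡ 0 (mod 3); but the right side 16 ≡ 1 (mod 3). No integers can satisfy it.
  • If y = 1: with y = 1, every remaining term of the linear equation is divisible by 2, so the left side is ≡ 0 (mod 2); but the right side 3 ≡ 1 (mod 2). No integers can satisfy it.
Both branches are infeasible, so the system has no integer solution.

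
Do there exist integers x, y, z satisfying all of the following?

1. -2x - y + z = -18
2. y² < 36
Yes

Take x = 9, y = 0, z = 0. Substituting into each constraint:
  (1) -2(9) + 0 + 0 = -18 ✓
  (2) y² = (0)² = 0, and 0 < 36 ✓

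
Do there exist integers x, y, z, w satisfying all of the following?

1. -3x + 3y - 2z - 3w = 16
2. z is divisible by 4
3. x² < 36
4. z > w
Yes

Take x = 0, y = 11, z = 4, w = 3. Substituting into each constraint:
  (1) -3(0) + 3(11) - 2(4) - 3(3) = 16 ✓
  (2) 4 = 4 × 1, remainder 0 ✓
  (3) x² = (0)² = 0, and 0 < 36 ✓
  (4) 4 > 3 ✓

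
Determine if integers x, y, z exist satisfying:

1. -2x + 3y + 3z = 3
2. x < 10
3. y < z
Yes

Take x = 0, y = 0, z = 1. Substituting into each constraint:
  (1) -2(0) + 3(0) + 3(1) = 3 ✓
  (2) 0 < 10 ✓
  (3) 0 < 1 ✓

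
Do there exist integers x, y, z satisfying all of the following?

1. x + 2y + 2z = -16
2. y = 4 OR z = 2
Yes

Take x = -30, y = 4, z = 3. Substituting into each constraint:
  (1) (-30) + 2(4) + 2(3) = -16 ✓
  (2) y = 4, target 4 ✓ (first branch holds)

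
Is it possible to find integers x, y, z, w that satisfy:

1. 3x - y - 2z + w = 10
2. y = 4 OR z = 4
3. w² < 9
Yes

Take x = 7, y = 5, z = 4, w = 2. Substituting into each constraint:
  (1) 3(7) + (-5) - 2(4) + 2 = 10 ✓
  (2) z = 4, target 4 ✓ (second branch holds)
  (3) w² = (2)² = 4, and 4 < 9 ✓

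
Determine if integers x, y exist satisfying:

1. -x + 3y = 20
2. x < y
Yes

Take x = -20, y = 0. Substituting into each constraint:
  (1) 20 + 3(0) = 20 ✓
  (2) -20 < 0 ✓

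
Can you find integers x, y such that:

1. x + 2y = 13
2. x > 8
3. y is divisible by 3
Yes

Take x = 13, y = 0. Substituting into each constraint:
  (1) 13 + 2(0) = 13 ✓
  (2) 13 > 8 ✓
  (3) 0 = 3 × 0, remainder 0 ✓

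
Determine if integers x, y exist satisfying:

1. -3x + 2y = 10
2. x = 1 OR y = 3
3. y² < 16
No

A contradictory subset is {-3x + 2y = 10, x = 1 OR y = 3}. No integer assignment can satisfy these jointly:

  - -3x + 2y = 10: is a linear equation tying the variables together
  - x = 1 OR y = 3: forces a choice: either x = 1 or y = 3

Split on the disjunction (x = 1 OR y = 3):
  • If x = 1: with x = 1, every remaining term of the linear equation is divisible by 2, so the left side is ≡ 0 (mod 2); but the right side 13 ≡ 1 (mod 2). No integers can satisfy it.
  • If y = 3: with y = 3, every remaining term of the linear equation is divisible by 3, so the left side is ≡ 0 (mod 3); but the right side 4 ≡ 1 (mod 3). No integers can satisfy it.
Both branches are infeasible, so the system has no integer solution.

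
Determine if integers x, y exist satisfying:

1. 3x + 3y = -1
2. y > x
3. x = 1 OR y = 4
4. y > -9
No

Even the single constraint (3x + 3y = -1) is infeasible over the integers.

  - 3x + 3y = -1: every term on the left is divisible by 3, so the LHS ≡ 0 (mod 3), but the RHS -1 is not — no integer solution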